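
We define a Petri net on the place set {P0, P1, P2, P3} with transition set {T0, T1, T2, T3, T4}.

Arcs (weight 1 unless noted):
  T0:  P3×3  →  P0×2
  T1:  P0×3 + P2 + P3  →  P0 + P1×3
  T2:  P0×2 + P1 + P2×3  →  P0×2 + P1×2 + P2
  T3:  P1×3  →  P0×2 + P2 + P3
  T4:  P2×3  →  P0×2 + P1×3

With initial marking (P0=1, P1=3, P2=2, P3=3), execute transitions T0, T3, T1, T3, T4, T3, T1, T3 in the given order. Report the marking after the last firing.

step 1: fire T0:  (P0=1, P1=3, P2=2, P3=3) → (P0=3, P1=3, P2=2, P3=0)
step 2: fire T3:  (P0=3, P1=3, P2=2, P3=0) → (P0=5, P1=0, P2=3, P3=1)
step 3: fire T1:  (P0=5, P1=0, P2=3, P3=1) → (P0=3, P1=3, P2=2, P3=0)
step 4: fire T3:  (P0=3, P1=3, P2=2, P3=0) → (P0=5, P1=0, P2=3, P3=1)
step 5: fire T4:  (P0=5, P1=0, P2=3, P3=1) → (P0=7, P1=3, P2=0, P3=1)
step 6: fire T3:  (P0=7, P1=3, P2=0, P3=1) → (P0=9, P1=0, P2=1, P3=2)
step 7: fire T1:  (P0=9, P1=0, P2=1, P3=2) → (P0=7, P1=3, P2=0, P3=1)
step 8: fire T3:  (P0=7, P1=3, P2=0, P3=1) → (P0=9, P1=0, P2=1, P3=2)

(P0=9, P1=0, P2=1, P3=2)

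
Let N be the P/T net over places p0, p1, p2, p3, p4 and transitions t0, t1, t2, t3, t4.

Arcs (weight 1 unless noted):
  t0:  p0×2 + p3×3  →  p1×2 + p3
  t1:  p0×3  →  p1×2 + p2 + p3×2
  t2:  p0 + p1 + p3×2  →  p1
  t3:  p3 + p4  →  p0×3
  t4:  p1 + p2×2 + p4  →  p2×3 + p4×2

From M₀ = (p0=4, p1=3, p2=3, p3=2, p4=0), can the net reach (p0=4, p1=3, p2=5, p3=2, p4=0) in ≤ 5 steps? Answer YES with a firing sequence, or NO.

NO — not reachable within 5 firings

depth 0: 1 marking
depth 1: 3 markings reached so far
depth 2: 4 markings reached so far
depth 3: 4 markings reached so far
(frontier empty at depth 3; search complete)
target is not among the 4 markings reachable within 5 steps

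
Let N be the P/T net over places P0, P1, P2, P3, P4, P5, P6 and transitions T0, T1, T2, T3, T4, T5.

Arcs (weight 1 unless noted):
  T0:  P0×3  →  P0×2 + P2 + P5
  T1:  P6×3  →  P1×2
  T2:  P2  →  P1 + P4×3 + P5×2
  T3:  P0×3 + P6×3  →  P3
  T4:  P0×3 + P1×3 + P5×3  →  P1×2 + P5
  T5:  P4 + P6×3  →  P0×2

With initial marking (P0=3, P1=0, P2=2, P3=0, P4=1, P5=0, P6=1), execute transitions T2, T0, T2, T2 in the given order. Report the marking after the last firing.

step 1: fire T2:  (P0=3, P1=0, P2=2, P3=0, P4=1, P5=0, P6=1) → (P0=3, P1=1, P2=1, P3=0, P4=4, P5=2, P6=1)
step 2: fire T0:  (P0=3, P1=1, P2=1, P3=0, P4=4, P5=2, P6=1) → (P0=2, P1=1, P2=2, P3=0, P4=4, P5=3, P6=1)
step 3: fire T2:  (P0=2, P1=1, P2=2, P3=0, P4=4, P5=3, P6=1) → (P0=2, P1=2, P2=1, P3=0, P4=7, P5=5, P6=1)
step 4: fire T2:  (P0=2, P1=2, P2=1, P3=0, P4=7, P5=5, P6=1) → (P0=2, P1=3, P2=0, P3=0, P4=10, P5=7, P6=1)

(P0=2, P1=3, P2=0, P3=0, P4=10, P5=7, P6=1)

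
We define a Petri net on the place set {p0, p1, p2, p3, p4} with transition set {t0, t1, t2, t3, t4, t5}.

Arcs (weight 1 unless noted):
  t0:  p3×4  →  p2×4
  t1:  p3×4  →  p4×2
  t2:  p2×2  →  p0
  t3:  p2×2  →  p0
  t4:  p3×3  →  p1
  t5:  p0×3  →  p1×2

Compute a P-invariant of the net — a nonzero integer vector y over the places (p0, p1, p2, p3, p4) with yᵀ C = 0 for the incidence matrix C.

Incidence matrix C (rows=places, cols=transitions):
       t0   t1   t2   t3   t4   t5
   p0   0    0    1    1    0   -3
   p1   0    0    0    0    1    2
   p2   4    0   -2   -2    0    0
   p3  -4   -4    0    0   -3    0
   p4   0    2    0    0    0    0

Candidate y = [2, 3, 1, 1, 2]; check y·C column-wise:
  col t0: 2·0 + 3·0 + 1·4 + 1·-4 + 2·0 = 0
  col t1: 2·0 + 3·0 + 1·0 + 1·-4 + 2·2 = 0
  col t2: 2·1 + 3·0 + 1·-2 + 1·0 + 2·0 = 0
  col t3: 2·1 + 3·0 + 1·-2 + 1·0 + 2·0 = 0
  col t4: 2·0 + 3·1 + 1·0 + 1·-3 + 2·0 = 0
  col t5: 2·-3 + 3·2 + 1·0 + 1·0 + 2·0 = 0

y = (p0:2, p1:3, p2:1, p3:1, p4:2)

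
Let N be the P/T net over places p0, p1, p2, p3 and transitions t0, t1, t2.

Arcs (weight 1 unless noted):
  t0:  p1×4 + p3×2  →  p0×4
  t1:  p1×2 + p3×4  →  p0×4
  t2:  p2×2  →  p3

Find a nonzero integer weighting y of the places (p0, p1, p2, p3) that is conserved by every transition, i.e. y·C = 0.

y = (p0:3, p1:2, p2:1, p3:2)

Incidence matrix C (rows=places, cols=transitions):
       t0   t1   t2
   p0   4    4    0
   p1  -4   -2    0
   p2   0    0   -2
   p3  -2   -4    1

Candidate y = [3, 2, 1, 2]; check y·C column-wise:
  col t0: 3·4 + 2·-4 + 1·0 + 2·-2 = 0
  col t1: 3·4 + 2·-2 + 1·0 + 2·-4 = 0
  col t2: 3·0 + 2·0 + 1·-2 + 2·1 = 0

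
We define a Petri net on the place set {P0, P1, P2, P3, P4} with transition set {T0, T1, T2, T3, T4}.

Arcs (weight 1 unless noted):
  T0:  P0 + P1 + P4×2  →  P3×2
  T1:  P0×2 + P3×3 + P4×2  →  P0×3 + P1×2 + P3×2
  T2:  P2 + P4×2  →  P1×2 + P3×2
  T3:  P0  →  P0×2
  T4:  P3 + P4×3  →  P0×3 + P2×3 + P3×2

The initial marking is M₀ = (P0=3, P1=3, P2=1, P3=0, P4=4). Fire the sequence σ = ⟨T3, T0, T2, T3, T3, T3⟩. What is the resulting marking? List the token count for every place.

(P0=6, P1=4, P2=0, P3=4, P4=0)

step 1: fire T3:  (P0=3, P1=3, P2=1, P3=0, P4=4) → (P0=4, P1=3, P2=1, P3=0, P4=4)
step 2: fire T0:  (P0=4, P1=3, P2=1, P3=0, P4=4) → (P0=3, P1=2, P2=1, P3=2, P4=2)
step 3: fire T2:  (P0=3, P1=2, P2=1, P3=2, P4=2) → (P0=3, P1=4, P2=0, P3=4, P4=0)
step 4: fire T3:  (P0=3, P1=4, P2=0, P3=4, P4=0) → (P0=4, P1=4, P2=0, P3=4, P4=0)
step 5: fire T3:  (P0=4, P1=4, P2=0, P3=4, P4=0) → (P0=5, P1=4, P2=0, P3=4, P4=0)
step 6: fire T3:  (P0=5, P1=4, P2=0, P3=4, P4=0) → (P0=6, P1=4, P2=0, P3=4, P4=0)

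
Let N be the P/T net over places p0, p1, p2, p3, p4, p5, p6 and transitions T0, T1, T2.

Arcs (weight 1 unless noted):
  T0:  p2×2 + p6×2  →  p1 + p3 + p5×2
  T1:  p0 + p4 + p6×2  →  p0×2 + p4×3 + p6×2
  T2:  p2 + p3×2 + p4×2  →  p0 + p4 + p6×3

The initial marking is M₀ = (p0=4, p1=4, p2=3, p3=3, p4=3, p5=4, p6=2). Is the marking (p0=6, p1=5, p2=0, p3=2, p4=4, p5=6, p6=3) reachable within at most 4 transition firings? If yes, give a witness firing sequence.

YES — reachable via ⟨T0, T2, T1⟩ (3 firings)

step 1: fire T0:  (p0=4, p1=4, p2=3, p3=3, p4=3, p5=4, p6=2) → (p0=4, p1=5, p2=1, p3=4, p4=3, p5=6, p6=0)
step 2: fire T2:  (p0=4, p1=5, p2=1, p3=4, p4=3, p5=6, p6=0) → (p0=5, p1=5, p2=0, p3=2, p4=2, p5=6, p6=3)
step 3: fire T1:  (p0=5, p1=5, p2=0, p3=2, p4=2, p5=6, p6=3) → (p0=6, p1=5, p2=0, p3=2, p4=4, p5=6, p6=3)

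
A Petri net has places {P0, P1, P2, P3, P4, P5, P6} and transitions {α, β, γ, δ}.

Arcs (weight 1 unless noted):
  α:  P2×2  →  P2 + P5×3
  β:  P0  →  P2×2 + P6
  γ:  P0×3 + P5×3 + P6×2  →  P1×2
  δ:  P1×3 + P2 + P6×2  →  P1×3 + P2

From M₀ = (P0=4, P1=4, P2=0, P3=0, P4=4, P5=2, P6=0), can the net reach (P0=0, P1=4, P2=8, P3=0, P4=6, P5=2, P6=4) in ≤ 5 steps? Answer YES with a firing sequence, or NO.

NO — not reachable within 5 firings

depth 0: 1 marking
depth 1: 2 markings reached so far
depth 2: 4 markings reached so far
depth 3: 7 markings reached so far
depth 4: 12 markings reached so far
depth 5: 18 markings reached so far
target is not among the 18 markings reachable within 5 steps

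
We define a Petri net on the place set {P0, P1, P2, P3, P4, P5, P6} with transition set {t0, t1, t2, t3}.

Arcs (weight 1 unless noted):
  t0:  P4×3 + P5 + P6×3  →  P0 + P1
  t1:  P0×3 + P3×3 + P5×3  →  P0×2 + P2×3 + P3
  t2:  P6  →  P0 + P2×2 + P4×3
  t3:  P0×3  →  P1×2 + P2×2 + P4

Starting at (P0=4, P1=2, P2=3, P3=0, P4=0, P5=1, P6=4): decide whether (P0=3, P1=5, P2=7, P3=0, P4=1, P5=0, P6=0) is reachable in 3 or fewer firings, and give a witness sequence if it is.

YES — reachable via ⟨t2, t0, t3⟩ (3 firings)

step 1: fire t2:  (P0=4, P1=2, P2=3, P3=0, P4=0, P5=1, P6=4) → (P0=5, P1=2, P2=5, P3=0, P4=3, P5=1, P6=3)
step 2: fire t0:  (P0=5, P1=2, P2=5, P3=0, P4=3, P5=1, P6=3) → (P0=6, P1=3, P2=5, P3=0, P4=0, P5=0, P6=0)
step 3: fire t3:  (P0=6, P1=3, P2=5, P3=0, P4=0, P5=0, P6=0) → (P0=3, P1=5, P2=7, P3=0, P4=1, P5=0, P6=0)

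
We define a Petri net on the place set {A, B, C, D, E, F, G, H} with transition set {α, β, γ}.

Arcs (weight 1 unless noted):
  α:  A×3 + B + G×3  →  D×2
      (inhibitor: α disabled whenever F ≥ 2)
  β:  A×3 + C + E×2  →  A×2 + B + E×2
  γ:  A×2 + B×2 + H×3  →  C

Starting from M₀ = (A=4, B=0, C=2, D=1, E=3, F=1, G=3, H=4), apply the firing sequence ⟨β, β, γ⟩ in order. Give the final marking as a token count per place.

(A=0, B=0, C=1, D=1, E=3, F=1, G=3, H=1)

step 1: fire β:  (A=4, B=0, C=2, D=1, E=3, F=1, G=3, H=4) → (A=3, B=1, C=1, D=1, E=3, F=1, G=3, H=4)
step 2: fire β:  (A=3, B=1, C=1, D=1, E=3, F=1, G=3, H=4) → (A=2, B=2, C=0, D=1, E=3, F=1, G=3, H=4)
step 3: fire γ:  (A=2, B=2, C=0, D=1, E=3, F=1, G=3, H=4) → (A=0, B=0, C=1, D=1, E=3, F=1, G=3, H=1)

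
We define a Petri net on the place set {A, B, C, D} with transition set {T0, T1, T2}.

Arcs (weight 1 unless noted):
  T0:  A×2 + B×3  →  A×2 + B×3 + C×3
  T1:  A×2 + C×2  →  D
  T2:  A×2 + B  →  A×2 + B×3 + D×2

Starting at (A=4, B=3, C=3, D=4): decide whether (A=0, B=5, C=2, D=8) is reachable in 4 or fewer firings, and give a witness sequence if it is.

step 1: fire T0:  (A=4, B=3, C=3, D=4) → (A=4, B=3, C=6, D=4)
step 2: fire T1:  (A=4, B=3, C=6, D=4) → (A=2, B=3, C=4, D=5)
step 3: fire T2:  (A=2, B=3, C=4, D=5) → (A=2, B=5, C=4, D=7)
step 4: fire T1:  (A=2, B=5, C=4, D=7) → (A=0, B=5, C=2, D=8)

YES — reachable via ⟨T0, T1, T2, T1⟩ (4 firings)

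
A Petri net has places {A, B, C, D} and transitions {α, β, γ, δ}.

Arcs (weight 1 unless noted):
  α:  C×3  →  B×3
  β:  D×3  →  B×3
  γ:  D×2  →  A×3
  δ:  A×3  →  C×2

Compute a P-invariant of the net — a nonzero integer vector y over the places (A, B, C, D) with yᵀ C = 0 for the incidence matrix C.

y = (A:2, B:3, C:3, D:3)

Incidence matrix C (rows=places, cols=transitions):
        α    β    γ    δ
    A   0    0    3   -3
    B   3    3    0    0
    C  -3    0    0    2
    D   0   -3   -2    0

Candidate y = [2, 3, 3, 3]; check y·C column-wise:
  col α: 2·0 + 3·3 + 3·-3 + 3·0 = 0
  col β: 2·0 + 3·3 + 3·0 + 3·-3 = 0
  col γ: 2·3 + 3·0 + 3·0 + 3·-2 = 0
  col δ: 2·-3 + 3·0 + 3·2 + 3·0 = 0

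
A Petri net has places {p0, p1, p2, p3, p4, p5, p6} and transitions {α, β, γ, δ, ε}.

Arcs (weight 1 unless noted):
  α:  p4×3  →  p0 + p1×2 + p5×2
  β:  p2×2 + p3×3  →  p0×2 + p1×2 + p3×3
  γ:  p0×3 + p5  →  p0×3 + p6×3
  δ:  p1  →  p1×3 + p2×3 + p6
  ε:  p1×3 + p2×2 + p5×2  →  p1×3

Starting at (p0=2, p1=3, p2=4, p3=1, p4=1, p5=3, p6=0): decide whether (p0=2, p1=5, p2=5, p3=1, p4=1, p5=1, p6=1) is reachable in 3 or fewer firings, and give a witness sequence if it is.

step 1: fire δ:  (p0=2, p1=3, p2=4, p3=1, p4=1, p5=3, p6=0) → (p0=2, p1=5, p2=7, p3=1, p4=1, p5=3, p6=1)
step 2: fire ε:  (p0=2, p1=5, p2=7, p3=1, p4=1, p5=3, p6=1) → (p0=2, p1=5, p2=5, p3=1, p4=1, p5=1, p6=1)

YES — reachable via ⟨δ, ε⟩ (2 firings)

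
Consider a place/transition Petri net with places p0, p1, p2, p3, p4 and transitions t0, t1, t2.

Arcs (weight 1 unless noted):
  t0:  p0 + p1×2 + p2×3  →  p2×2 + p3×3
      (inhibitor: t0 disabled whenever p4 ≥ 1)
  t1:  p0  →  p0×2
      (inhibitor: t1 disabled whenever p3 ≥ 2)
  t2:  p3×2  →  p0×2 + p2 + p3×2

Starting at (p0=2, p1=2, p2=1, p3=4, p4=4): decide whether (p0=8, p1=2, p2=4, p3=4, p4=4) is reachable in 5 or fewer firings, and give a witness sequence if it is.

YES — reachable via ⟨t2, t2, t2⟩ (3 firings)

step 1: fire t2:  (p0=2, p1=2, p2=1, p3=4, p4=4) → (p0=4, p1=2, p2=2, p3=4, p4=4)
step 2: fire t2:  (p0=4, p1=2, p2=2, p3=4, p4=4) → (p0=6, p1=2, p2=3, p3=4, p4=4)
step 3: fire t2:  (p0=6, p1=2, p2=3, p3=4, p4=4) → (p0=8, p1=2, p2=4, p3=4, p4=4)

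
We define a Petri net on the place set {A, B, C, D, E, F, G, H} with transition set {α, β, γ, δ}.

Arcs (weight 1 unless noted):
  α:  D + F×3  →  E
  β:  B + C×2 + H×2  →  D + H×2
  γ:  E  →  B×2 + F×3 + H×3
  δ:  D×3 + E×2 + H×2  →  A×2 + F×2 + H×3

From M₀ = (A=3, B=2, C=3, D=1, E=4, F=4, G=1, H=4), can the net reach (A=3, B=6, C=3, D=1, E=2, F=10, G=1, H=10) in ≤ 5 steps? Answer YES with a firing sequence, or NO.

step 1: fire γ:  (A=3, B=2, C=3, D=1, E=4, F=4, G=1, H=4) → (A=3, B=4, C=3, D=1, E=3, F=7, G=1, H=7)
step 2: fire γ:  (A=3, B=4, C=3, D=1, E=3, F=7, G=1, H=7) → (A=3, B=6, C=3, D=1, E=2, F=10, G=1, H=10)

YES — reachable via ⟨γ, γ⟩ (2 firings)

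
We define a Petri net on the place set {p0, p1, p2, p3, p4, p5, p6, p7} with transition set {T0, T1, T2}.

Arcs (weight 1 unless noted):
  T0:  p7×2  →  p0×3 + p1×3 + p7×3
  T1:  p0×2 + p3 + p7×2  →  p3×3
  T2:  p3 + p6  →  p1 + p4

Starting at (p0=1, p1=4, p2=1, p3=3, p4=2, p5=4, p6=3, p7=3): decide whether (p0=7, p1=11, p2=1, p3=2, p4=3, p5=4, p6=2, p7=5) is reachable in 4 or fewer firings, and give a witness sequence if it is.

YES — reachable via ⟨T0, T0, T2⟩ (3 firings)

step 1: fire T0:  (p0=1, p1=4, p2=1, p3=3, p4=2, p5=4, p6=3, p7=3) → (p0=4, p1=7, p2=1, p3=3, p4=2, p5=4, p6=3, p7=4)
step 2: fire T0:  (p0=4, p1=7, p2=1, p3=3, p4=2, p5=4, p6=3, p7=4) → (p0=7, p1=10, p2=1, p3=3, p4=2, p5=4, p6=3, p7=5)
step 3: fire T2:  (p0=7, p1=10, p2=1, p3=3, p4=2, p5=4, p6=3, p7=5) → (p0=7, p1=11, p2=1, p3=2, p4=3, p5=4, p6=2, p7=5)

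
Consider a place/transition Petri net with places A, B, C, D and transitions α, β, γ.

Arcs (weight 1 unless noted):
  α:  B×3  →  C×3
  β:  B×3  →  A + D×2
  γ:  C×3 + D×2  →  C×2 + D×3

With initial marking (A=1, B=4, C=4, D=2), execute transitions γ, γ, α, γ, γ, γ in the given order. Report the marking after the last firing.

step 1: fire γ:  (A=1, B=4, C=4, D=2) → (A=1, B=4, C=3, D=3)
step 2: fire γ:  (A=1, B=4, C=3, D=3) → (A=1, B=4, C=2, D=4)
step 3: fire α:  (A=1, B=4, C=2, D=4) → (A=1, B=1, C=5, D=4)
step 4: fire γ:  (A=1, B=1, C=5, D=4) → (A=1, B=1, C=4, D=5)
step 5: fire γ:  (A=1, B=1, C=4, D=5) → (A=1, B=1, C=3, D=6)
step 6: fire γ:  (A=1, B=1, C=3, D=6) → (A=1, B=1, C=2, D=7)

(A=1, B=1, C=2, D=7)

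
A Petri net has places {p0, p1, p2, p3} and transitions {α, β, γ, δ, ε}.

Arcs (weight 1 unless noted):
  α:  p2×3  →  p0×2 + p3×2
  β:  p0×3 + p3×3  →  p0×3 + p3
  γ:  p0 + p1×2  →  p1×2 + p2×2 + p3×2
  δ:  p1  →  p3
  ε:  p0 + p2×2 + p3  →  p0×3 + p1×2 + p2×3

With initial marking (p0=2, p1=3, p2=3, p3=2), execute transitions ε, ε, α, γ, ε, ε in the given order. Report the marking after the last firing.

(p0=11, p1=11, p2=6, p3=2)

step 1: fire ε:  (p0=2, p1=3, p2=3, p3=2) → (p0=4, p1=5, p2=4, p3=1)
step 2: fire ε:  (p0=4, p1=5, p2=4, p3=1) → (p0=6, p1=7, p2=5, p3=0)
step 3: fire α:  (p0=6, p1=7, p2=5, p3=0) → (p0=8, p1=7, p2=2, p3=2)
step 4: fire γ:  (p0=8, p1=7, p2=2, p3=2) → (p0=7, p1=7, p2=4, p3=4)
step 5: fire ε:  (p0=7, p1=7, p2=4, p3=4) → (p0=9, p1=9, p2=5, p3=3)
step 6: fire ε:  (p0=9, p1=9, p2=5, p3=3) → (p0=11, p1=11, p2=6, p3=2)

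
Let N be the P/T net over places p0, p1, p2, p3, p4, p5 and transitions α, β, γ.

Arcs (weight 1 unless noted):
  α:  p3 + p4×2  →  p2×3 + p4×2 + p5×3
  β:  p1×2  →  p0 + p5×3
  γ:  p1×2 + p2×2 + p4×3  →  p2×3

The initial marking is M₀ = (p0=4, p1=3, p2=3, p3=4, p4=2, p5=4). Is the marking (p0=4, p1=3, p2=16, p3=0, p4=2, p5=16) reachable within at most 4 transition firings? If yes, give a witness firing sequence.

NO — not reachable within 4 firings

depth 0: 1 marking
depth 1: 3 markings reached so far
depth 2: 5 markings reached so far
depth 3: 7 markings reached so far
depth 4: 9 markings reached so far
target is not among the 9 markings reachable within 4 steps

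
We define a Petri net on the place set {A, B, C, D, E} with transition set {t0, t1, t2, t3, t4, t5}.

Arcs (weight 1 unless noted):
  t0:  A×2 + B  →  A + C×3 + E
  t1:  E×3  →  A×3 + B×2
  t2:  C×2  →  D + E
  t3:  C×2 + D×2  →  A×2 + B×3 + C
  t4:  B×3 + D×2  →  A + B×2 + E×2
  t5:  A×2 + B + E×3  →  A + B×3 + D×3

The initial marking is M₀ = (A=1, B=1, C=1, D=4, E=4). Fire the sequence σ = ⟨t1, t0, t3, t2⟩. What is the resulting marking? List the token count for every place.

(A=5, B=5, C=1, D=3, E=3)

step 1: fire t1:  (A=1, B=1, C=1, D=4, E=4) → (A=4, B=3, C=1, D=4, E=1)
step 2: fire t0:  (A=4, B=3, C=1, D=4, E=1) → (A=3, B=2, C=4, D=4, E=2)
step 3: fire t3:  (A=3, B=2, C=4, D=4, E=2) → (A=5, B=5, C=3, D=2, E=2)
step 4: fire t2:  (A=5, B=5, C=3, D=2, E=2) → (A=5, B=5, C=1, D=3, E=3)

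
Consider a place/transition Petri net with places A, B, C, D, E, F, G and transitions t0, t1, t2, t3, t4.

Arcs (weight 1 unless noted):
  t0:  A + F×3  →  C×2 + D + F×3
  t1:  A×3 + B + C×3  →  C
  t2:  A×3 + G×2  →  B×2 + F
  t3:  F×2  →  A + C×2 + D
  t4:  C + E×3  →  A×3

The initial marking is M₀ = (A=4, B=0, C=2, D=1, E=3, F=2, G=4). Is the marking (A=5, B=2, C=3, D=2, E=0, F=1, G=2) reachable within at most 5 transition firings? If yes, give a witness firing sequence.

YES — reachable via ⟨t2, t3, t4⟩ (3 firings)

step 1: fire t2:  (A=4, B=0, C=2, D=1, E=3, F=2, G=4) → (A=1, B=2, C=2, D=1, E=3, F=3, G=2)
step 2: fire t3:  (A=1, B=2, C=2, D=1, E=3, F=3, G=2) → (A=2, B=2, C=4, D=2, E=3, F=1, G=2)
step 3: fire t4:  (A=2, B=2, C=4, D=2, E=3, F=1, G=2) → (A=5, B=2, C=3, D=2, E=0, F=1, G=2)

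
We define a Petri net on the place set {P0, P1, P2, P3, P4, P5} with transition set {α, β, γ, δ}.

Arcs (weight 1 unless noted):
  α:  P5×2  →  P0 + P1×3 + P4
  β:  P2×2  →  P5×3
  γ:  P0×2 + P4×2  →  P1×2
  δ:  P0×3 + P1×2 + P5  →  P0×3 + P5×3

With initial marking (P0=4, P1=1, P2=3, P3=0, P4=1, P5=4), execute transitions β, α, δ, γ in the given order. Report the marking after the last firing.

step 1: fire β:  (P0=4, P1=1, P2=3, P3=0, P4=1, P5=4) → (P0=4, P1=1, P2=1, P3=0, P4=1, P5=7)
step 2: fire α:  (P0=4, P1=1, P2=1, P3=0, P4=1, P5=7) → (P0=5, P1=4, P2=1, P3=0, P4=2, P5=5)
step 3: fire δ:  (P0=5, P1=4, P2=1, P3=0, P4=2, P5=5) → (P0=5, P1=2, P2=1, P3=0, P4=2, P5=7)
step 4: fire γ:  (P0=5, P1=2, P2=1, P3=0, P4=2, P5=7) → (P0=3, P1=4, P2=1, P3=0, P4=0, P5=7)

(P0=3, P1=4, P2=1, P3=0, P4=0, P5=7)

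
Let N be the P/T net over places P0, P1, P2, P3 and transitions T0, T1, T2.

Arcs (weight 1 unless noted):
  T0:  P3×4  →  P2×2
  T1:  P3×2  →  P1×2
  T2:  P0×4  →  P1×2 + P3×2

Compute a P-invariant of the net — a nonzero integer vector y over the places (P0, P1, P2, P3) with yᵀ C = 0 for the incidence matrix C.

y = (P0:1, P1:1, P2:2, P3:1)

Incidence matrix C (rows=places, cols=transitions):
       T0   T1   T2
   P0   0    0   -4
   P1   0    2    2
   P2   2    0    0
   P3  -4   -2    2

Candidate y = [1, 1, 2, 1]; check y·C column-wise:
  col T0: 1·0 + 1·0 + 2·2 + 1·-4 = 0
  col T1: 1·0 + 1·2 + 2·0 + 1·-2 = 0
  col T2: 1·-4 + 1·2 + 2·0 + 1·2 = 0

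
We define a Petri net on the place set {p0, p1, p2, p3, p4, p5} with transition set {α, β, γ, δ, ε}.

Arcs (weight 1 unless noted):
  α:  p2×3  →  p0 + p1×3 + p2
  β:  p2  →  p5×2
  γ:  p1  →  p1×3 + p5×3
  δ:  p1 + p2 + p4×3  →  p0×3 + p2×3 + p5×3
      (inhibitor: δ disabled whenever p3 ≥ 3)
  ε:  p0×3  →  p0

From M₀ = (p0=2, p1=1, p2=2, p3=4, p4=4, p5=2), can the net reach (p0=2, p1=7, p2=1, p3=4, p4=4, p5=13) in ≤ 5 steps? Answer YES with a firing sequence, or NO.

YES — reachable via ⟨β, γ, γ, γ⟩ (4 firings)

step 1: fire β:  (p0=2, p1=1, p2=2, p3=4, p4=4, p5=2) → (p0=2, p1=1, p2=1, p3=4, p4=4, p5=4)
step 2: fire γ:  (p0=2, p1=1, p2=1, p3=4, p4=4, p5=4) → (p0=2, p1=3, p2=1, p3=4, p4=4, p5=7)
step 3: fire γ:  (p0=2, p1=3, p2=1, p3=4, p4=4, p5=7) → (p0=2, p1=5, p2=1, p3=4, p4=4, p5=10)
step 4: fire γ:  (p0=2, p1=5, p2=1, p3=4, p4=4, p5=10) → (p0=2, p1=7, p2=1, p3=4, p4=4, p5=13)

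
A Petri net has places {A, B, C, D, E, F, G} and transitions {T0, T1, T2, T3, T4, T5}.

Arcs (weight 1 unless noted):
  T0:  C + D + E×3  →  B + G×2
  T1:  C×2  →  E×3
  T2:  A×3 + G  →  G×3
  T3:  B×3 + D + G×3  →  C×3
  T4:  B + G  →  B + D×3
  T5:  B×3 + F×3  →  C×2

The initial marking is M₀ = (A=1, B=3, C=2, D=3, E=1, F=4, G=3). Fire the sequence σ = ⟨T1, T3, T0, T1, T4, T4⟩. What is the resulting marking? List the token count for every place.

(A=1, B=1, C=0, D=7, E=4, F=4, G=0)

step 1: fire T1:  (A=1, B=3, C=2, D=3, E=1, F=4, G=3) → (A=1, B=3, C=0, D=3, E=4, F=4, G=3)
step 2: fire T3:  (A=1, B=3, C=0, D=3, E=4, F=4, G=3) → (A=1, B=0, C=3, D=2, E=4, F=4, G=0)
step 3: fire T0:  (A=1, B=0, C=3, D=2, E=4, F=4, G=0) → (A=1, B=1, C=2, D=1, E=1, F=4, G=2)
step 4: fire T1:  (A=1, B=1, C=2, D=1, E=1, F=4, G=2) → (A=1, B=1, C=0, D=1, E=4, F=4, G=2)
step 5: fire T4:  (A=1, B=1, C=0, D=1, E=4, F=4, G=2) → (A=1, B=1, C=0, D=4, E=4, F=4, G=1)
step 6: fire T4:  (A=1, B=1, C=0, D=4, E=4, F=4, G=1) → (A=1, B=1, C=0, D=7, E=4, F=4, G=0)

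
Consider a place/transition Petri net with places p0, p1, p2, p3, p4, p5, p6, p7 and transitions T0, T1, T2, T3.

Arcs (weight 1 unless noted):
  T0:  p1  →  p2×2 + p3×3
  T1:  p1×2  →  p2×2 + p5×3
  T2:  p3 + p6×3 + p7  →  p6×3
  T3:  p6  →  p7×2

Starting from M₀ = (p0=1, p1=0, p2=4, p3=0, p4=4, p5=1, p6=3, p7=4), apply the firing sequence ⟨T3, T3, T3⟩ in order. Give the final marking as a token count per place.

(p0=1, p1=0, p2=4, p3=0, p4=4, p5=1, p6=0, p7=10)

step 1: fire T3:  (p0=1, p1=0, p2=4, p3=0, p4=4, p5=1, p6=3, p7=4) → (p0=1, p1=0, p2=4, p3=0, p4=4, p5=1, p6=2, p7=6)
step 2: fire T3:  (p0=1, p1=0, p2=4, p3=0, p4=4, p5=1, p6=2, p7=6) → (p0=1, p1=0, p2=4, p3=0, p4=4, p5=1, p6=1, p7=8)
step 3: fire T3:  (p0=1, p1=0, p2=4, p3=0, p4=4, p5=1, p6=1, p7=8) → (p0=1, p1=0, p2=4, p3=0, p4=4, p5=1, p6=0, p7=10)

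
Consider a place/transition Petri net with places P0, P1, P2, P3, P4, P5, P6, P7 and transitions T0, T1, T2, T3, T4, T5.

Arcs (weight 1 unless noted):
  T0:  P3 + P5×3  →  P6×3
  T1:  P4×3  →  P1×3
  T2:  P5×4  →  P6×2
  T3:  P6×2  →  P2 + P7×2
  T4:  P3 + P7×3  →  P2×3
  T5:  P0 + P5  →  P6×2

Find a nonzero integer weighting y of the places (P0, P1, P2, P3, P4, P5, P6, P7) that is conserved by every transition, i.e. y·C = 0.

y = (P0:0, P1:1, P2:0, P3:0, P4:1, P5:0, P6:0, P7:0)

Incidence matrix C (rows=places, cols=transitions):
       T0   T1   T2   T3   T4   T5
   P0   0    0    0    0    0   -1
   P1   0    3    0    0    0    0
   P2   0    0    0    1    3    0
   P3  -1    0    0    0   -1    0
   P4   0   -3    0    0    0    0
   P5  -3    0   -4    0    0   -1
   P6   3    0    2   -2    0    2
   P7   0    0    0    2   -3    0

Candidate y = [0, 1, 0, 0, 1, 0, 0, 0]; check y·C column-wise:
  col T0: 1·0 + 0·-1 + 1·0 + 0·-3 + 0·3 = 0
  col T1: 1·3 + 1·-3 = 0
  col T2: 1·0 + 1·0 + 0·-4 + 0·2 = 0
  col T3: 1·0 + 0·1 + 1·0 + 0·-2 + 0·2 = 0
  col T4: 1·0 + 0·3 + 0·-1 + 1·0 + 0·-3 = 0
  col T5: 0·-1 + 1·0 + 1·0 + 0·-1 + 0·2 = 0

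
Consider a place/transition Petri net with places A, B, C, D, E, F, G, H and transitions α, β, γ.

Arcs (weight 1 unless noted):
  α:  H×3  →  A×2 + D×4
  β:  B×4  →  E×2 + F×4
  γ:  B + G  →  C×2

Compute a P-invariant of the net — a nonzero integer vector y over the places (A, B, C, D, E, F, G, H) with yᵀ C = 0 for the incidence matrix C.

y = (A:2, B:0, C:0, D:-1, E:0, F:0, G:0, H:0)

Incidence matrix C (rows=places, cols=transitions):
        α    β    γ
    A   2    0    0
    B   0   -4   -1
    C   0    0    2
    D   4    0    0
    E   0    2    0
    F   0    4    0
    G   0    0   -1
    H  -3    0    0

Candidate y = [2, 0, 0, -1, 0, 0, 0, 0]; check y·C column-wise:
  col α: 2·2 + -1·4 + 0·-3 = 0
  col β: 2·0 + 0·-4 + -1·0 + 0·2 + 0·4 = 0
  col γ: 2·0 + 0·-1 + 0·2 + -1·0 + 0·-1 = 0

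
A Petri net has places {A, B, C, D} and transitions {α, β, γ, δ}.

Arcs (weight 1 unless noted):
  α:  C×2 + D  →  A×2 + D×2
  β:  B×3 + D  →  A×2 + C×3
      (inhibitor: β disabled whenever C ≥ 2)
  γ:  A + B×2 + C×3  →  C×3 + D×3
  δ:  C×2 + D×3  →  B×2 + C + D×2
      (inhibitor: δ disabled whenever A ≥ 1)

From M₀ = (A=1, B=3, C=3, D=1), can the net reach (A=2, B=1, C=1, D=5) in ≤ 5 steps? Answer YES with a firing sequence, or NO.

YES — reachable via ⟨γ, α⟩ (2 firings)

step 1: fire γ:  (A=1, B=3, C=3, D=1) → (A=0, B=1, C=3, D=4)
step 2: fire α:  (A=0, B=1, C=3, D=4) → (A=2, B=1, C=1, D=5)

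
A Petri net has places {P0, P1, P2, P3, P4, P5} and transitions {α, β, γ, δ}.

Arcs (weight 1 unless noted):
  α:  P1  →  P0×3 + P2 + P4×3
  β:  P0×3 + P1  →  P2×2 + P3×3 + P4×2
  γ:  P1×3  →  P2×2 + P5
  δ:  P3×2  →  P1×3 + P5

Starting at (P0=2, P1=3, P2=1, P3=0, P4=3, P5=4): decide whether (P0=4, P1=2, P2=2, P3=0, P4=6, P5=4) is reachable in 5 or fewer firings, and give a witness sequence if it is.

NO — not reachable within 5 firings

depth 0: 1 marking
depth 1: 3 markings reached so far
depth 2: 5 markings reached so far
depth 3: 8 markings reached so far
depth 4: 10 markings reached so far
depth 5: 13 markings reached so far
target is not among the 13 markings reachable within 5 steps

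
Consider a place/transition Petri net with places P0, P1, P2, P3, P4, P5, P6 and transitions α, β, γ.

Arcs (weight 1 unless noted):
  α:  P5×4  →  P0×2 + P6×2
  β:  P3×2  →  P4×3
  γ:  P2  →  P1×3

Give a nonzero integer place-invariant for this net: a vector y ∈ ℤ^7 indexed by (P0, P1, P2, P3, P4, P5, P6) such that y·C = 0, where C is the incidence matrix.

y = (P0:0, P1:1, P2:3, P3:0, P4:0, P5:0, P6:0)

Incidence matrix C (rows=places, cols=transitions):
        α    β    γ
   P0   2    0    0
   P1   0    0    3
   P2   0    0   -1
   P3   0   -2    0
   P4   0    3    0
   P5  -4    0    0
   P6   2    0    0

Candidate y = [0, 1, 3, 0, 0, 0, 0]; check y·C column-wise:
  col α: 0·2 + 1·0 + 3·0 + 0·-4 + 0·2 = 0
  col β: 1·0 + 3·0 + 0·-2 + 0·3 = 0
  col γ: 1·3 + 3·-1 = 0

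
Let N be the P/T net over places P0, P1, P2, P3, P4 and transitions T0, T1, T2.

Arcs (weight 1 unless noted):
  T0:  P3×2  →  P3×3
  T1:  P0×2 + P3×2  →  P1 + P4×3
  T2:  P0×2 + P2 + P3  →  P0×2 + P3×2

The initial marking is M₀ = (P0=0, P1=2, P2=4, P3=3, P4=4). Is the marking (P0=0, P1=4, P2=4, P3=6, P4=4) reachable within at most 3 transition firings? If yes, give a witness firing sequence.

NO — not reachable within 3 firings

depth 0: 1 marking
depth 1: 2 markings reached so far
depth 2: 3 markings reached so far
depth 3: 4 markings reached so far
target is not among the 4 markings reachable within 3 steps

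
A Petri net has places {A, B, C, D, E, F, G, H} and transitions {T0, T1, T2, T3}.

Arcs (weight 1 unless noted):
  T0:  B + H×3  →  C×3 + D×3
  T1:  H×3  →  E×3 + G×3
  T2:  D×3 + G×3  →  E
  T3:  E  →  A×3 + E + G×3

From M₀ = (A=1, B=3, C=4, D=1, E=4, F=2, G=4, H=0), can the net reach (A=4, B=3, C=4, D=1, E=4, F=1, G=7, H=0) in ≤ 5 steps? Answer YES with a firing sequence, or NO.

depth 0: 1 marking
depth 1: 2 markings reached so far
depth 2: 3 markings reached so far
depth 3: 4 markings reached so far
depth 4: 5 markings reached so far
depth 5: 6 markings reached so far
target is not among the 6 markings reachable within 5 steps

NO — not reachable within 5 firings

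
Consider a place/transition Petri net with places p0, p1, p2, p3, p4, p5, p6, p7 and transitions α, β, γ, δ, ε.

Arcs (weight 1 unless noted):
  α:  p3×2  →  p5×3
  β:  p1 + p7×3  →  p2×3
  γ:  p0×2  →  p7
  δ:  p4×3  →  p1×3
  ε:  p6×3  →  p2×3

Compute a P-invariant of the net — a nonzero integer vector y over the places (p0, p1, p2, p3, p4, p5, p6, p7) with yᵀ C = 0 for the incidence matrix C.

y = (p0:0, p1:0, p2:0, p3:3, p4:0, p5:2, p6:0, p7:0)

Incidence matrix C (rows=places, cols=transitions):
        α    β    γ    δ    ε
   p0   0    0   -2    0    0
   p1   0   -1    0    3    0
   p2   0    3    0    0    3
   p3  -2    0    0    0    0
   p4   0    0    0   -3    0
   p5   3    0    0    0    0
   p6   0    0    0    0   -3
   p7   0   -3    1    0    0

Candidate y = [0, 0, 0, 3, 0, 2, 0, 0]; check y·C column-wise:
  col α: 3·-2 + 2·3 = 0
  col β: 0·-1 + 0·3 + 3·0 + 2·0 + 0·-3 = 0
  col γ: 0·-2 + 3·0 + 2·0 + 0·1 = 0
  col δ: 0·3 + 3·0 + 0·-3 + 2·0 = 0
  col ε: 0·3 + 3·0 + 2·0 + 0·-3 = 0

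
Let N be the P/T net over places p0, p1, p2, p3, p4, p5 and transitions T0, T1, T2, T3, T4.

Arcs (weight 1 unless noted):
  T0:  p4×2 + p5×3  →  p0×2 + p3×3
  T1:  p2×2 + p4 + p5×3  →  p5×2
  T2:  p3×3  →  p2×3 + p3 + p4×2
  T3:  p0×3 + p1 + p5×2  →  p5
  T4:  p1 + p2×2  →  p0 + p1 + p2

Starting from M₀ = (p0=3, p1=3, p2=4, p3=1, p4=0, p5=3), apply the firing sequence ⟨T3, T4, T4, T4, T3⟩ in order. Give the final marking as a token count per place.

(p0=0, p1=1, p2=1, p3=1, p4=0, p5=1)

step 1: fire T3:  (p0=3, p1=3, p2=4, p3=1, p4=0, p5=3) → (p0=0, p1=2, p2=4, p3=1, p4=0, p5=2)
step 2: fire T4:  (p0=0, p1=2, p2=4, p3=1, p4=0, p5=2) → (p0=1, p1=2, p2=3, p3=1, p4=0, p5=2)
step 3: fire T4:  (p0=1, p1=2, p2=3, p3=1, p4=0, p5=2) → (p0=2, p1=2, p2=2, p3=1, p4=0, p5=2)
step 4: fire T4:  (p0=2, p1=2, p2=2, p3=1, p4=0, p5=2) → (p0=3, p1=2, p2=1, p3=1, p4=0, p5=2)
step 5: fire T3:  (p0=3, p1=2, p2=1, p3=1, p4=0, p5=2) → (p0=0, p1=1, p2=1, p3=1, p4=0, p5=1)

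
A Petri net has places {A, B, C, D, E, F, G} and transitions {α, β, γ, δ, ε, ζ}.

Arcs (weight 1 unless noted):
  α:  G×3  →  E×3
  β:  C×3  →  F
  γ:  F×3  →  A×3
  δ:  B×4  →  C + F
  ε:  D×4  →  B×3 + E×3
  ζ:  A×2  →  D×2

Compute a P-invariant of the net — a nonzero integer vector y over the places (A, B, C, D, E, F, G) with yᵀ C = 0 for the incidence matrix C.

y = (A:3, B:1, C:1, D:3, E:3, F:3, G:3)

Incidence matrix C (rows=places, cols=transitions):
        α    β    γ    δ    ε    ζ
    A   0    0    3    0    0   -2
    B   0    0    0   -4    3    0
    C   0   -3    0    1    0    0
    D   0    0    0    0   -4    2
    E   3    0    0    0    3    0
    F   0    1   -3    1    0    0
    G  -3    0    0    0    0    0

Candidate y = [3, 1, 1, 3, 3, 3, 3]; check y·C column-wise:
  col α: 3·0 + 1·0 + 1·0 + 3·0 + 3·3 + 3·0 + 3·-3 = 0
  col β: 3·0 + 1·0 + 1·-3 + 3·0 + 3·0 + 3·1 + 3·0 = 0
  col γ: 3·3 + 1·0 + 1·0 + 3·0 + 3·0 + 3·-3 + 3·0 = 0
  col δ: 3·0 + 1·-4 + 1·1 + 3·0 + 3·0 + 3·1 + 3·0 = 0
  col ε: 3·0 + 1·3 + 1·0 + 3·-4 + 3·3 + 3·0 + 3·0 = 0
  col ζ: 3·-2 + 1·0 + 1·0 + 3·2 + 3·0 + 3·0 + 3·0 = 0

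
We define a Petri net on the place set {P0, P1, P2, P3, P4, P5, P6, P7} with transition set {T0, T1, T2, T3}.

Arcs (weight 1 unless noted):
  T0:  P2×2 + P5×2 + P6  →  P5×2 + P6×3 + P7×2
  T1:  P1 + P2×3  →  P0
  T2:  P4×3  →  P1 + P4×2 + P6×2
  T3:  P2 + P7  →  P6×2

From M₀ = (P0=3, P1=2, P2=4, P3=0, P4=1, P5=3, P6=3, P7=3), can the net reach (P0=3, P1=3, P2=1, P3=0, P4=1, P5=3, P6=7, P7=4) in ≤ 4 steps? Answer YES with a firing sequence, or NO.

depth 0: 1 marking
depth 1: 4 markings reached so far
depth 2: 8 markings reached so far
depth 3: 10 markings reached so far
depth 4: 10 markings reached so far
(frontier empty at depth 4; search complete)
target is not among the 10 markings reachable within 4 steps

NO — not reachable within 4 firings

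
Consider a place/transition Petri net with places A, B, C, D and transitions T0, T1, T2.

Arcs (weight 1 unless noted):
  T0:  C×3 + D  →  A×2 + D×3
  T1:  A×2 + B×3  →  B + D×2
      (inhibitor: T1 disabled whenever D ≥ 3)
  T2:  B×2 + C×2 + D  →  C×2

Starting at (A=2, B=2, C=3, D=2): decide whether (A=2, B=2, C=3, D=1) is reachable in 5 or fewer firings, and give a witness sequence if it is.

depth 0: 1 marking
depth 1: 3 markings reached so far
depth 2: 4 markings reached so far
depth 3: 4 markings reached so far
(frontier empty at depth 3; search complete)
target is not among the 4 markings reachable within 5 steps

NO — not reachable within 5 firings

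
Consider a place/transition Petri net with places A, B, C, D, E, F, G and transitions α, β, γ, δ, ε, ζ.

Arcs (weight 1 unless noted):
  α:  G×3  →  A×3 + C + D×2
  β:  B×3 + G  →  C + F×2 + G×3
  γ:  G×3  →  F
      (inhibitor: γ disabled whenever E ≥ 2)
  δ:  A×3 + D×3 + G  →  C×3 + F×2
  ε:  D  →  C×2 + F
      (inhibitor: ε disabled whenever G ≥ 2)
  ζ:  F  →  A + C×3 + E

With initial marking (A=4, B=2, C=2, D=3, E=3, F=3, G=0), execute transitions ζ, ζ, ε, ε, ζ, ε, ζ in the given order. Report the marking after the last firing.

(A=8, B=2, C=20, D=0, E=7, F=2, G=0)

step 1: fire ζ:  (A=4, B=2, C=2, D=3, E=3, F=3, G=0) → (A=5, B=2, C=5, D=3, E=4, F=2, G=0)
step 2: fire ζ:  (A=5, B=2, C=5, D=3, E=4, F=2, G=0) → (A=6, B=2, C=8, D=3, E=5, F=1, G=0)
step 3: fire ε:  (A=6, B=2, C=8, D=3, E=5, F=1, G=0) → (A=6, B=2, C=10, D=2, E=5, F=2, G=0)
step 4: fire ε:  (A=6, B=2, C=10, D=2, E=5, F=2, G=0) → (A=6, B=2, C=12, D=1, E=5, F=3, G=0)
step 5: fire ζ:  (A=6, B=2, C=12, D=1, E=5, F=3, G=0) → (A=7, B=2, C=15, D=1, E=6, F=2, G=0)
step 6: fire ε:  (A=7, B=2, C=15, D=1, E=6, F=2, G=0) → (A=7, B=2, C=17, D=0, E=6, F=3, G=0)
step 7: fire ζ:  (A=7, B=2, C=17, D=0, E=6, F=3, G=0) → (A=8, B=2, C=20, D=0, E=7, F=2, G=0)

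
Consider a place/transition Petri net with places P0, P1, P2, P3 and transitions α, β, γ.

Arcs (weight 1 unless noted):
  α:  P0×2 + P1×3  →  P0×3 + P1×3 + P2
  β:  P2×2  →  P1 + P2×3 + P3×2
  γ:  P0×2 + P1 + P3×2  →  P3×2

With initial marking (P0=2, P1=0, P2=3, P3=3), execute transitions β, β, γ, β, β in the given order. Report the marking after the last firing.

(P0=0, P1=3, P2=7, P3=11)

step 1: fire β:  (P0=2, P1=0, P2=3, P3=3) → (P0=2, P1=1, P2=4, P3=5)
step 2: fire β:  (P0=2, P1=1, P2=4, P3=5) → (P0=2, P1=2, P2=5, P3=7)
step 3: fire γ:  (P0=2, P1=2, P2=5, P3=7) → (P0=0, P1=1, P2=5, P3=7)
step 4: fire β:  (P0=0, P1=1, P2=5, P3=7) → (P0=0, P1=2, P2=6, P3=9)
step 5: fire β:  (P0=0, P1=2, P2=6, P3=9) → (P0=0, P1=3, P2=7, P3=11)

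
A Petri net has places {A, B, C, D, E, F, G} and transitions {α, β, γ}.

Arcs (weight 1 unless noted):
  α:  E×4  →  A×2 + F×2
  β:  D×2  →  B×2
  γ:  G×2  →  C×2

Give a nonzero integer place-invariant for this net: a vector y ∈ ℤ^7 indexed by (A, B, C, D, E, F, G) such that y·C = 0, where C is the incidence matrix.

Incidence matrix C (rows=places, cols=transitions):
        α    β    γ
    A   2    0    0
    B   0    2    0
    C   0    0    2
    D   0   -2    0
    E  -4    0    0
    F   2    0    0
    G   0    0   -2

Candidate y = [0, 1, 0, 1, 0, 0, 0]; check y·C column-wise:
  col α: 0·2 + 1·0 + 1·0 + 0·-4 + 0·2 = 0
  col β: 1·2 + 1·-2 = 0
  col γ: 1·0 + 0·2 + 1·0 + 0·-2 = 0

y = (A:0, B:1, C:0, D:1, E:0, F:0, G:0)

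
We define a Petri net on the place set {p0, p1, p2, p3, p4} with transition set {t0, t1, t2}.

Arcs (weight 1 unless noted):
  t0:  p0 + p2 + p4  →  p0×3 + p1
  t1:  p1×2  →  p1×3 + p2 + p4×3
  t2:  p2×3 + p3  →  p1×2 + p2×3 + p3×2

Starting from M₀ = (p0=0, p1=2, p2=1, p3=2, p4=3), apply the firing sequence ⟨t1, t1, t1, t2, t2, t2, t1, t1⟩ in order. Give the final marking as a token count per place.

step 1: fire t1:  (p0=0, p1=2, p2=1, p3=2, p4=3) → (p0=0, p1=3, p2=2, p3=2, p4=6)
step 2: fire t1:  (p0=0, p1=3, p2=2, p3=2, p4=6) → (p0=0, p1=4, p2=3, p3=2, p4=9)
step 3: fire t1:  (p0=0, p1=4, p2=3, p3=2, p4=9) → (p0=0, p1=5, p2=4, p3=2, p4=12)
step 4: fire t2:  (p0=0, p1=5, p2=4, p3=2, p4=12) → (p0=0, p1=7, p2=4, p3=3, p4=12)
step 5: fire t2:  (p0=0, p1=7, p2=4, p3=3, p4=12) → (p0=0, p1=9, p2=4, p3=4, p4=12)
step 6: fire t2:  (p0=0, p1=9, p2=4, p3=4, p4=12) → (p0=0, p1=11, p2=4, p3=5, p4=12)
step 7: fire t1:  (p0=0, p1=11, p2=4, p3=5, p4=12) → (p0=0, p1=12, p2=5, p3=5, p4=15)
step 8: fire t1:  (p0=0, p1=12, p2=5, p3=5, p4=15) → (p0=0, p1=13, p2=6, p3=5, p4=18)

(p0=0, p1=13, p2=6, p3=5, p4=18)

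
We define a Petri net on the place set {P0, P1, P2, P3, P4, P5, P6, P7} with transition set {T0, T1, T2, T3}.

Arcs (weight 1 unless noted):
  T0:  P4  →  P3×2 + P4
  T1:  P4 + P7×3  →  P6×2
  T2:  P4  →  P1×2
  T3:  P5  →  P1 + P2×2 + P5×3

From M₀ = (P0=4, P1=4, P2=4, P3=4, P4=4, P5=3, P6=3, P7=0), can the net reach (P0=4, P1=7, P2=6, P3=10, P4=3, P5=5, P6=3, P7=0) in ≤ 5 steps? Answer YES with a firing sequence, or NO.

YES — reachable via ⟨T0, T0, T0, T2, T3⟩ (5 firings)

step 1: fire T0:  (P0=4, P1=4, P2=4, P3=4, P4=4, P5=3, P6=3, P7=0) → (P0=4, P1=4, P2=4, P3=6, P4=4, P5=3, P6=3, P7=0)
step 2: fire T0:  (P0=4, P1=4, P2=4, P3=6, P4=4, P5=3, P6=3, P7=0) → (P0=4, P1=4, P2=4, P3=8, P4=4, P5=3, P6=3, P7=0)
step 3: fire T0:  (P0=4, P1=4, P2=4, P3=8, P4=4, P5=3, P6=3, P7=0) → (P0=4, P1=4, P2=4, P3=10, P4=4, P5=3, P6=3, P7=0)
step 4: fire T2:  (P0=4, P1=4, P2=4, P3=10, P4=4, P5=3, P6=3, P7=0) → (P0=4, P1=6, P2=4, P3=10, P4=3, P5=3, P6=3, P7=0)
step 5: fire T3:  (P0=4, P1=6, P2=4, P3=10, P4=3, P5=3, P6=3, P7=0) → (P0=4, P1=7, P2=6, P3=10, P4=3, P5=5, P6=3, P7=0)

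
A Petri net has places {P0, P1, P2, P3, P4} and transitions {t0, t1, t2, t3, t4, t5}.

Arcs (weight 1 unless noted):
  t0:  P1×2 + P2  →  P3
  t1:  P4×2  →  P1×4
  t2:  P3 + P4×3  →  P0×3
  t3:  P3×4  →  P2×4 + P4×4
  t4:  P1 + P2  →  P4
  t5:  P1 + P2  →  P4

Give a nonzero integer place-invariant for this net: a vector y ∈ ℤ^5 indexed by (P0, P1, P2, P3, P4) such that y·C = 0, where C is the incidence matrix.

y = (P0:3, P1:1, P2:1, P3:3, P4:2)

Incidence matrix C (rows=places, cols=transitions):
       t0   t1   t2   t3   t4   t5
   P0   0    0    3    0    0    0
   P1  -2    4    0    0   -1   -1
   P2  -1    0    0    4   -1   -1
   P3   1    0   -1   -4    0    0
   P4   0   -2   -3    4    1    1

Candidate y = [3, 1, 1, 3, 2]; check y·C column-wise:
  col t0: 3·0 + 1·-2 + 1·-1 + 3·1 + 2·0 = 0
  col t1: 3·0 + 1·4 + 1·0 + 3·0 + 2·-2 = 0
  col t2: 3·3 + 1·0 + 1·0 + 3·-1 + 2·-3 = 0
  col t3: 3·0 + 1·0 + 1·4 + 3·-4 + 2·4 = 0
  col t4: 3·0 + 1·-1 + 1·-1 + 3·0 + 2·1 = 0
  col t5: 3·0 + 1·-1 + 1·-1 + 3·0 + 2·1 = 0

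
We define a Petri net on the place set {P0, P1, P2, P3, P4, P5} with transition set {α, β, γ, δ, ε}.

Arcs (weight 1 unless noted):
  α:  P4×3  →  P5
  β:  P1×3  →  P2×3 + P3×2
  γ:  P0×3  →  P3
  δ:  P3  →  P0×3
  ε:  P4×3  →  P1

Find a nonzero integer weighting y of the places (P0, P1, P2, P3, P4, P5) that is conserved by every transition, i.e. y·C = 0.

Incidence matrix C (rows=places, cols=transitions):
        α    β    γ    δ    ε
   P0   0    0   -3    3    0
   P1   0   -3    0    0    1
   P2   0    3    0    0    0
   P3   0    2    1   -1    0
   P4  -3    0    0    0   -3
   P5   1    0    0    0    0

Candidate y = [1, 0, -2, 3, 0, 0]; check y·C column-wise:
  col α: 1·0 + -2·0 + 3·0 + 0·-3 + 0·1 = 0
  col β: 1·0 + 0·-3 + -2·3 + 3·2 = 0
  col γ: 1·-3 + -2·0 + 3·1 = 0
  col δ: 1·3 + -2·0 + 3·-1 = 0
  col ε: 1·0 + 0·1 + -2·0 + 3·0 + 0·-3 = 0

y = (P0:1, P1:0, P2:-2, P3:3, P4:0, P5:0)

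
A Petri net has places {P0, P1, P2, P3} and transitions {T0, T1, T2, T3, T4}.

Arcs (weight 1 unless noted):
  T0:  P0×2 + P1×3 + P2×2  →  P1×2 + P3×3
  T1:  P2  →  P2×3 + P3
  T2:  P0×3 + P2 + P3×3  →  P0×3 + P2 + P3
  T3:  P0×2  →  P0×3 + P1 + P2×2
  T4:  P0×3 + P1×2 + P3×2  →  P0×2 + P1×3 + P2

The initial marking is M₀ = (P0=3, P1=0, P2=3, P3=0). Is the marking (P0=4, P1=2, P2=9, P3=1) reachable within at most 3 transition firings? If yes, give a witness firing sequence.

NO — not reachable within 3 firings

depth 0: 1 marking
depth 1: 3 markings reached so far
depth 2: 6 markings reached so far
depth 3: 10 markings reached so far
target is not among the 10 markings reachable within 3 steps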